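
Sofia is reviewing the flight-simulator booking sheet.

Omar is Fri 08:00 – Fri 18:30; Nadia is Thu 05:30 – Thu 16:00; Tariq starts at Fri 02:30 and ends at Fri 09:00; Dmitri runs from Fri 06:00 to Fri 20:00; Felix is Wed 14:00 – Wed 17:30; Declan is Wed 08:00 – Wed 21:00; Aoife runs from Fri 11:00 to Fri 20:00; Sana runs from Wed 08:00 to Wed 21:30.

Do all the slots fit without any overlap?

Sorted by start: Sana, Declan, Felix, Nadia, Tariq, Dmitri, Omar, Aoife.
Declan starts before Sana ends → Sana and Declan overlap.
That's a conflict, so the schedule is not conflict-free.

No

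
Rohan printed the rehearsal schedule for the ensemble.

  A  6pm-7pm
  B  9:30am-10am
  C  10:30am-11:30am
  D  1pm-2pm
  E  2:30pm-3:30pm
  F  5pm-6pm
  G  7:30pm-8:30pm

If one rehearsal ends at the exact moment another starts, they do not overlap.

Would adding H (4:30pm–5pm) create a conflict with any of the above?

B: ends 10am at or before H starts 4:30pm → clear.
C: ends 11:30am at or before H starts 4:30pm → clear.
D: ends 2pm at or before H starts 4:30pm → clear.
E: ends 3:30pm at or before H starts 4:30pm → clear.
F: starts 5pm at or after H ends 5pm → clear.
A: starts 6pm at or after H ends 5pm → clear.
G: starts 7:30pm at or after H ends 5pm → clear.

No — it doesn't clash with anything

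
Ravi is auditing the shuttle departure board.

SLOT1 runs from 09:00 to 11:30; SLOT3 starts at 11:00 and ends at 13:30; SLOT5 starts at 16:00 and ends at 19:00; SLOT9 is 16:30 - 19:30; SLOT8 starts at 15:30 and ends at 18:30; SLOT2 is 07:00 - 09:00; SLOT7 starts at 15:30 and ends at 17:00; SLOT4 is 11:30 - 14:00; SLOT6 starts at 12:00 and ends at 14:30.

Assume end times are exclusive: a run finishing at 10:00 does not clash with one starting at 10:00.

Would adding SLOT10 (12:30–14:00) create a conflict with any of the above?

Yes — it overlaps SLOT3, SLOT4, SLOT6

SLOT2: ends 09:00 at or before SLOT10 starts 12:30 → clear.
SLOT1: ends 11:30 at or before SLOT10 starts 12:30 → clear.
SLOT3: starts 11:00 before SLOT10 ends 14:00, and ends 13:30 after SLOT10 starts 12:30 → overlap.
SLOT4: starts 11:30 before SLOT10 ends 14:00, and ends 14:00 after SLOT10 starts 12:30 → overlap.
SLOT6: starts 12:00 before SLOT10 ends 14:00, and ends 14:30 after SLOT10 starts 12:30 → overlap.
SLOT7: starts 15:30 at or after SLOT10 ends 14:00 → clear.
SLOT8: starts 15:30 at or after SLOT10 ends 14:00 → clear.
SLOT5: starts 16:00 at or after SLOT10 ends 14:00 → clear.
SLOT9: starts 16:30 at or after SLOT10 ends 14:00 → clear.
SLOT10 overlaps SLOT3, SLOT4, SLOT6.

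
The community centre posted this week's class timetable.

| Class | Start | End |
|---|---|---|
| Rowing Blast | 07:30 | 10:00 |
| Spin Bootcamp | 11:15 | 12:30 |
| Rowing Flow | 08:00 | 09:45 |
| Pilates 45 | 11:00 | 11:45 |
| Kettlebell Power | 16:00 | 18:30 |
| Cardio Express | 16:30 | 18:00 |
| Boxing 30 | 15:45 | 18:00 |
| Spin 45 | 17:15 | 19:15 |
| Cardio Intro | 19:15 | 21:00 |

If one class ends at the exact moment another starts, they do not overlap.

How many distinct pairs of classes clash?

Sorted by start: Rowing Blast, Rowing Flow, Pilates 45, Spin Bootcamp, Boxing 30, Kettlebell Power, Cardio Express, Spin 45, Cardio Intro.
Rowing Flow starts before Rowing Blast ends → Rowing Blast and Rowing Flow overlap.
Pilates 45 starts after Rowing Blast ends; Rowing Blast is clear from here.
Pilates 45 starts after Rowing Flow ends; Rowing Flow is clear from here.
Spin Bootcamp starts before Pilates 45 ends → Pilates 45 and Spin Bootcamp overlap.
Boxing 30 starts after Pilates 45 ends; Pilates 45 is clear from here.
Boxing 30 starts after Spin Bootcamp ends; Spin Bootcamp is clear from here.
Kettlebell Power starts before Boxing 30 ends → Boxing 30 and Kettlebell Power overlap.
Cardio Express starts before Boxing 30 ends → Boxing 30 and Cardio Express overlap.
Spin 45 starts before Boxing 30 ends → Boxing 30 and Spin 45 overlap.
Cardio Intro starts after Boxing 30 ends.
Cardio Express starts before Kettlebell Power ends → Kettlebell Power and Cardio Express overlap.
Spin 45 starts before Kettlebell Power ends → Kettlebell Power and Spin 45 overlap.
Cardio Intro starts after Kettlebell Power ends.
Spin 45 starts before Cardio Express ends → Cardio Express and Spin 45 overlap.
Cardio Intro starts after Cardio Express ends.
Cardio Intro starts exactly when Spin 45 ends (back-to-back, no overlap).
Overlapping pairs: Boxing 30 & Cardio Express, Boxing 30 & Kettlebell Power, Boxing 30 & Spin 45, Cardio Express & Kettlebell Power, Cardio Express & Spin 45, Kettlebell Power & Spin 45, Pilates 45 & Spin Bootcamp, Rowing Blast & Rowing Flow — 8 in total.

8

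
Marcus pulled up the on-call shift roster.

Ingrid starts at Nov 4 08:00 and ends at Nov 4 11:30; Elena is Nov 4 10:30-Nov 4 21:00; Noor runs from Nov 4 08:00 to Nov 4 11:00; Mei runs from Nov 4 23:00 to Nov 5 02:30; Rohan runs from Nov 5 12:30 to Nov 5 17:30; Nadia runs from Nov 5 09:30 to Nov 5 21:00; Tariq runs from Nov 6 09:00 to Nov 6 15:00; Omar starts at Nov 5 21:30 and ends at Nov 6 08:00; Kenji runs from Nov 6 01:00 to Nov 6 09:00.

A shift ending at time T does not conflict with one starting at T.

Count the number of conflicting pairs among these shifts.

Two intervals overlap when each starts before the other ends.
Sorted by start: Ingrid, Noor, Elena, Mei, Nadia, Rohan, Omar, Kenji, Tariq.
Noor starts before Ingrid ends → Ingrid and Noor overlap.
Elena starts before Ingrid ends → Ingrid and Elena overlap.
Mei starts after Ingrid ends — done with Ingrid.
Elena starts before Noor ends → Noor and Elena overlap.
Mei starts after Noor ends — done with Noor.
Mei starts after Elena ends — done with Elena.
Nadia starts after Mei ends — done with Mei.
Rohan starts before Nadia ends → Nadia and Rohan overlap.
Omar starts after Nadia ends — done with Nadia.
Omar starts after Rohan ends — done with Rohan.
Kenji starts before Omar ends → Omar and Kenji overlap.
Tariq starts after Omar ends.
Tariq starts exactly when Kenji ends (back-to-back, no overlap).
Overlapping pairs: Elena & Ingrid, Elena & Noor, Ingrid & Noor, Kenji & Omar, Nadia & Rohan — 5 in total.

5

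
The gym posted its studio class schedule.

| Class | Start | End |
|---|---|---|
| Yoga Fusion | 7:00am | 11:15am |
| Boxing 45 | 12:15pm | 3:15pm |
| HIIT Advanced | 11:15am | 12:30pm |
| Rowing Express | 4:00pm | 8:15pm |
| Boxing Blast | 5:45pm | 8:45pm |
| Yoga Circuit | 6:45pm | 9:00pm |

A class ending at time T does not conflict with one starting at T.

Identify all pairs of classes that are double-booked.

Boxing 45 & HIIT Advanced, Boxing Blast & Rowing Express, Boxing Blast & Yoga Circuit, Rowing Express & Yoga Circuit

Sorted by start: Yoga Fusion, HIIT Advanced, Boxing 45, Rowing Express, Boxing Blast, Yoga Circuit.
HIIT Advanced starts exactly when Yoga Fusion ends (back-to-back, no overlap), so Yoga Fusion has no further overlaps.
Boxing 45 starts before HIIT Advanced ends → HIIT Advanced and Boxing 45 overlap.
Rowing Express starts after HIIT Advanced ends, so HIIT Advanced has no further overlaps.
Rowing Express starts after Boxing 45 ends, so Boxing 45 has no further overlaps.
Boxing Blast starts before Rowing Express ends → Rowing Express and Boxing Blast overlap.
Yoga Circuit starts before Rowing Express ends → Rowing Express and Yoga Circuit overlap.
Yoga Circuit starts before Boxing Blast ends → Boxing Blast and Yoga Circuit overlap.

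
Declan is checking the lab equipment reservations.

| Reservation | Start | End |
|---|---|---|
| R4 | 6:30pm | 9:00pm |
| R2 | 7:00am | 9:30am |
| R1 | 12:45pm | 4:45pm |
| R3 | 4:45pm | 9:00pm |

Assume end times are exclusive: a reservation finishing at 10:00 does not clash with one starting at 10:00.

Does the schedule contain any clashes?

Sorted by start: R2, R1, R3, R4.
R1 starts after R2 ends, so R2 has no further overlaps.
R3 starts exactly when R1 ends (back-to-back, no overlap), so R1 has no further overlaps.
R4 starts before R3 ends → R3 and R4 overlap.
That's a conflict, so the schedule is not conflict-free.

Yes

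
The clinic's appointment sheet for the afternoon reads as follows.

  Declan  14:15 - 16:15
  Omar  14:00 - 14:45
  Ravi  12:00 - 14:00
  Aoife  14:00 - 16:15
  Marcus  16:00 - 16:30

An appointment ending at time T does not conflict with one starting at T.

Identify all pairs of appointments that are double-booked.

Check each pair: they overlap iff neither finishes before the other starts.
Sorted by start: Ravi, Aoife, Omar, Declan, Marcus.
Aoife starts exactly when Ravi ends (back-to-back, no overlap) — done with Ravi.
Omar starts before Aoife ends → Aoife and Omar overlap.
Declan starts before Aoife ends → Aoife and Declan overlap.
Marcus starts before Aoife ends → Aoife and Marcus overlap.
Declan starts before Omar ends → Omar and Declan overlap.
Marcus starts after Omar ends.
Marcus starts before Declan ends → Declan and Marcus overlap.

Aoife & Declan, Aoife & Marcus, Aoife & Omar, Declan & Marcus, Declan & Omar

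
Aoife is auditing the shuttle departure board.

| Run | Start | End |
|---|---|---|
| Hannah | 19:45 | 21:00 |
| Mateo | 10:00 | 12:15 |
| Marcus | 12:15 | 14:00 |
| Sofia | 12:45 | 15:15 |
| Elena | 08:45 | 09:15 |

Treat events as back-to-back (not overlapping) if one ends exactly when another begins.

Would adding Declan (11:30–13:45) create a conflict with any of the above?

Yes — it overlaps Marcus, Mateo, Sofia

Elena: ends 09:15 at or before Declan starts 11:30 → clear.
Mateo: starts 10:00 before Declan ends 13:45, and ends 12:15 after Declan starts 11:30 → overlap.
Marcus: starts 12:15 before Declan ends 13:45, and ends 14:00 after Declan starts 11:30 → overlap.
Sofia: starts 12:45 before Declan ends 13:45, and ends 15:15 after Declan starts 11:30 → overlap.
Hannah: starts 19:45 at or after Declan ends 13:45 → clear.
Declan overlaps Marcus, Mateo, Sofia.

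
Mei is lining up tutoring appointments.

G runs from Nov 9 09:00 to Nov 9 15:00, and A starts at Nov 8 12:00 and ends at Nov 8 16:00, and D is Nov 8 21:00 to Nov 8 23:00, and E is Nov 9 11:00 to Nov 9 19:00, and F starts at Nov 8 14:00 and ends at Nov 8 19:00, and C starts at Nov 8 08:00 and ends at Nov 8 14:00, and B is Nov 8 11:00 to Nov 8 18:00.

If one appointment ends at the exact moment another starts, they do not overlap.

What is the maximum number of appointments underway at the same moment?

Sort all start/end points and keep a running count:
Nov 8 08:00 start C → 1
Nov 8 11:00 start B → 2
Nov 8 12:00 start A → 3
Nov 8 14:00 end C → 2
Nov 8 14:00 start F → 3
Nov 8 16:00 end A → 2
Nov 8 18:00 end B → 1
Nov 8 19:00 end F → 0
Nov 8 21:00 start D → 1
Nov 8 23:00 end D → 0
Nov 9 09:00 start G → 1
Nov 9 11:00 start E → 2
Nov 9 15:00 end G → 1
Nov 9 19:00 end E → 0
Peak is 3, at Nov 8 12:00 (A, B, C).

3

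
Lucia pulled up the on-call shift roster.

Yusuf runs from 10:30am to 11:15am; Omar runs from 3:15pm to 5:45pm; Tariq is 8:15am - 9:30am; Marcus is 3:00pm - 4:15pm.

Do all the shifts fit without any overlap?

No

Check each pair: they overlap iff neither finishes before the other starts.
Sorted by start: Tariq, Yusuf, Marcus, Omar.
Yusuf starts after Tariq ends, so Tariq has no further overlaps.
Marcus starts after Yusuf ends, so Yusuf has no further overlaps.
Omar starts before Marcus ends → Marcus and Omar overlap.
That's a conflict, so the schedule is not conflict-free.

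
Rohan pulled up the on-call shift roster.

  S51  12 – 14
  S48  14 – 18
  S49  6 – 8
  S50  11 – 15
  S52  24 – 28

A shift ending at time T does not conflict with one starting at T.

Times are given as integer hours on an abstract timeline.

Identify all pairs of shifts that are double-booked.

S48 & S50, S50 & S51

Two intervals overlap when each starts before the other ends.
Sorted by start: S49, S50, S51, S48, S52.
S50 starts after S49 ends, so S49 has no further overlaps.
S51 starts before S50 ends → S50 and S51 overlap.
S48 starts before S50 ends → S50 and S48 overlap.
S52 starts after S50 ends.
S48 starts exactly when S51 ends (back-to-back, no overlap), so S51 has no further overlaps.
S52 starts after S48 ends.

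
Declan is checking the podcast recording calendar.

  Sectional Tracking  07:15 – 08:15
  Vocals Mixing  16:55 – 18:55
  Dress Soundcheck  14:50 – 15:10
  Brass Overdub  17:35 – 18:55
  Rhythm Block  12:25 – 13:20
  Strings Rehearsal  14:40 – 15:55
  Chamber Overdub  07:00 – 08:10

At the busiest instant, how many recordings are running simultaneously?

2

Sweep the timeline, counting +1 at each start and −1 at each end (ends before starts at a tie):
07:00 start Chamber Overdub → 1
07:15 start Sectional Tracking → 2
08:10 end Chamber Overdub → 1
08:15 end Sectional Tracking → 0
12:25 start Rhythm Block → 1
13:20 end Rhythm Block → 0
14:40 start Strings Rehearsal → 1
14:50 start Dress Soundcheck → 2
15:10 end Dress Soundcheck → 1
15:55 end Strings Rehearsal → 0
16:55 start Vocals Mixing → 1
17:35 start Brass Overdub → 2
18:55 end Brass Overdub → 1
18:55 end Vocals Mixing → 0
Peak is 2, at 07:15 (Chamber Overdub, Sectional Tracking).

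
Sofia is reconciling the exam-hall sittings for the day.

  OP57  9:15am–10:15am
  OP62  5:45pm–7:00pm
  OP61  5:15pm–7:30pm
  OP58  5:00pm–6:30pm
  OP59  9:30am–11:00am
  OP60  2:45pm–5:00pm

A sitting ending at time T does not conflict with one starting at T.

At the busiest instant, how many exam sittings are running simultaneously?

3

Sweep the timeline, counting +1 at each start and −1 at each end (ends before starts at a tie):
9:15am start OP57 → 1
9:30am start OP59 → 2
10:15am end OP57 → 1
11:00am end OP59 → 0
2:45pm start OP60 → 1
5:00pm end OP60 → 0
5:00pm start OP58 → 1
5:15pm start OP61 → 2
5:45pm start OP62 → 3
6:30pm end OP58 → 2
7:00pm end OP62 → 1
7:30pm end OP61 → 0
Peak is 3, at 5:45pm (OP58, OP61, OP62).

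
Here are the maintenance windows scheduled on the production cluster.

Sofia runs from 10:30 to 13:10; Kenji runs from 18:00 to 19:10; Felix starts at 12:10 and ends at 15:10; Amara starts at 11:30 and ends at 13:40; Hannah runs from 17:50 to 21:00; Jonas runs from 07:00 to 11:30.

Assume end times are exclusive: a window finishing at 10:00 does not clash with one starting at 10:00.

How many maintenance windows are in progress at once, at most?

Sort all start/end points and keep a running count:
07:00 start Jonas → 1
10:30 start Sofia → 2
11:30 end Jonas → 1
11:30 start Amara → 2
12:10 start Felix → 3
13:10 end Sofia → 2
13:40 end Amara → 1
15:10 end Felix → 0
17:50 start Hannah → 1
18:00 start Kenji → 2
19:10 end Kenji → 1
21:00 end Hannah → 0
Peak is 3, at 12:10 (Amara, Felix, Sofia).

3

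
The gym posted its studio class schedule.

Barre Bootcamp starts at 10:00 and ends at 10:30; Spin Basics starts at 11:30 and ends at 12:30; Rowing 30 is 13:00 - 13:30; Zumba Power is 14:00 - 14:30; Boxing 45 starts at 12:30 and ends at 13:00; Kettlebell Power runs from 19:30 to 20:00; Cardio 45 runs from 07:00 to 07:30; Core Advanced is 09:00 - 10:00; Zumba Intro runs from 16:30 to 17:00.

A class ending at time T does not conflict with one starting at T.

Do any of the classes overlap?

No

Sorted by start: Cardio 45, Core Advanced, Barre Bootcamp, Spin Basics, Boxing 45, Rowing 30, Zumba Power, Zumba Intro, Kettlebell Power.
Core Advanced starts after Cardio 45 ends, so Cardio 45 has no further overlaps.
Barre Bootcamp starts exactly when Core Advanced ends (back-to-back, no overlap), so Core Advanced has no further overlaps.
Spin Basics starts after Barre Bootcamp ends, so Barre Bootcamp has no further overlaps.
Boxing 45 starts exactly when Spin Basics ends (back-to-back, no overlap), so Spin Basics has no further overlaps.
Rowing 30 starts exactly when Boxing 45 ends (back-to-back, no overlap), so Boxing 45 has no further overlaps.
Zumba Power starts after Rowing 30 ends, so Rowing 30 has no further overlaps.
Zumba Intro starts after Zumba Power ends, so Zumba Power has no further overlaps.
Kettlebell Power starts after Zumba Intro ends.
Every pair is clear; the schedule has no overlaps.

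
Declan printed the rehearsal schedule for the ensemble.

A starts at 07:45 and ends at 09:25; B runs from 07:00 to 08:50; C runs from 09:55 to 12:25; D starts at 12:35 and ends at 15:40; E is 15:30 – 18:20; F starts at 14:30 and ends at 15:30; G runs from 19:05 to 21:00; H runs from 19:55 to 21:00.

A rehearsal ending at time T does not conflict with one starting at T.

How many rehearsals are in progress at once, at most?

Sweep the timeline, counting +1 at each start and −1 at each end (ends before starts at a tie):
07:00 start B → 1
07:45 start A → 2
08:50 end B → 1
09:25 end A → 0
09:55 start C → 1
12:25 end C → 0
12:35 start D → 1
14:30 start F → 2
15:30 end F → 1
15:30 start E → 2
15:40 end D → 1
18:20 end E → 0
19:05 start G → 1
19:55 start H → 2
21:00 end G → 1
21:00 end H → 0
Peak is 2, at 07:45 (A, B).

2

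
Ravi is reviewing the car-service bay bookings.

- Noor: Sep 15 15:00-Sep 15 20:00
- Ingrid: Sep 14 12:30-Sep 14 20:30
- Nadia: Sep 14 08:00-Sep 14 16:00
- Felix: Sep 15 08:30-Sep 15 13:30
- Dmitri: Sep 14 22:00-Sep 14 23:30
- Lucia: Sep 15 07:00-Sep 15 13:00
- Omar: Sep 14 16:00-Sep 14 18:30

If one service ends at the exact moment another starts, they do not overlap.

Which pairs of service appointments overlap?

Sorted by start: Nadia, Ingrid, Omar, Dmitri, Lucia, Felix, Noor.
Ingrid starts before Nadia ends → Nadia and Ingrid overlap.
Omar starts exactly when Nadia ends (back-to-back, no overlap); Nadia is clear from here.
Omar starts before Ingrid ends → Ingrid and Omar overlap.
Dmitri starts after Ingrid ends; Ingrid is clear from here.
Dmitri starts after Omar ends; Omar is clear from here.
Lucia starts after Dmitri ends; Dmitri is clear from here.
Felix starts before Lucia ends → Lucia and Felix overlap.
Noor starts after Lucia ends.
Noor starts after Felix ends.

Felix & Lucia, Ingrid & Nadia, Ingrid & Omar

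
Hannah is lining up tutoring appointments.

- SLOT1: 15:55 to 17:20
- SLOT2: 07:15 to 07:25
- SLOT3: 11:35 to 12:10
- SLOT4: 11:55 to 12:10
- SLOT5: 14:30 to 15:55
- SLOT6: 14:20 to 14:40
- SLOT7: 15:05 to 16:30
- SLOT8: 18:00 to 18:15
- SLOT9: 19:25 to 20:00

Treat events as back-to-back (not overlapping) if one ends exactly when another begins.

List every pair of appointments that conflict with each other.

Sorted by start: SLOT2, SLOT3, SLOT4, SLOT6, SLOT5, SLOT7, SLOT1, SLOT8, SLOT9.
SLOT3 starts after SLOT2 ends, so SLOT2 has no further overlaps.
SLOT4 starts before SLOT3 ends → SLOT3 and SLOT4 overlap.
SLOT6 starts after SLOT3 ends, so SLOT3 has no further overlaps.
SLOT6 starts after SLOT4 ends, so SLOT4 has no further overlaps.
SLOT5 starts before SLOT6 ends → SLOT6 and SLOT5 overlap.
SLOT7 starts after SLOT6 ends, so SLOT6 has no further overlaps.
SLOT7 starts before SLOT5 ends → SLOT5 and SLOT7 overlap.
SLOT1 starts exactly when SLOT5 ends (back-to-back, no overlap), so SLOT5 has no further overlaps.
SLOT1 starts before SLOT7 ends → SLOT7 and SLOT1 overlap.
SLOT8 starts after SLOT7 ends, so SLOT7 has no further overlaps.
SLOT8 starts after SLOT1 ends, so SLOT1 has no further overlaps.
SLOT9 starts after SLOT8 ends.

SLOT1 & SLOT7, SLOT3 & SLOT4, SLOT5 & SLOT6, SLOT5 & SLOT7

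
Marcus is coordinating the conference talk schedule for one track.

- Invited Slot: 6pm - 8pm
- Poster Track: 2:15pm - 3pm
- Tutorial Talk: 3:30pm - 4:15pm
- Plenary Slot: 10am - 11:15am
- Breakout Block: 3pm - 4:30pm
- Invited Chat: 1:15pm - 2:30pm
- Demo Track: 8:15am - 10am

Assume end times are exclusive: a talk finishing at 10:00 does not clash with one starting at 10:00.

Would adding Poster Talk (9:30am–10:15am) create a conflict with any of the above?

Demo Track: starts 8:15am before Poster Talk ends 10:15am, and ends 10am after Poster Talk starts 9:30am → overlap.
Plenary Slot: starts 10am before Poster Talk ends 10:15am, and ends 11:15am after Poster Talk starts 9:30am → overlap.
Invited Chat: starts 1:15pm at or after Poster Talk ends 10:15am → clear.
Poster Track: starts 2:15pm at or after Poster Talk ends 10:15am → clear.
Breakout Block: starts 3pm at or after Poster Talk ends 10:15am → clear.
Tutorial Talk: starts 3:30pm at or after Poster Talk ends 10:15am → clear.
Invited Slot: starts 6pm at or after Poster Talk ends 10:15am → clear.
Poster Talk overlaps Demo Track, Plenary Slot.

Yes — it overlaps Demo Track, Plenary Slot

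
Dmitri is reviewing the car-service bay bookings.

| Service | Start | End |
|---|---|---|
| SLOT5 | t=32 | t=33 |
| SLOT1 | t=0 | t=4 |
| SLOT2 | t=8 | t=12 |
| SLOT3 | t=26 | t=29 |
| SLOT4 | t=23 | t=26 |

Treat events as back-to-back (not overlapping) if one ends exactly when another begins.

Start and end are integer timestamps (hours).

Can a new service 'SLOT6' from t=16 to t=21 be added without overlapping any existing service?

Yes — the slot is free

SLOT1: ends t=4 at or before SLOT6 starts t=16 → clear.
SLOT2: ends t=12 at or before SLOT6 starts t=16 → clear.
SLOT4: starts t=23 at or after SLOT6 ends t=21 → clear.
SLOT3: starts t=26 at or after SLOT6 ends t=21 → clear.
SLOT5: starts t=32 at or after SLOT6 ends t=21 → clear.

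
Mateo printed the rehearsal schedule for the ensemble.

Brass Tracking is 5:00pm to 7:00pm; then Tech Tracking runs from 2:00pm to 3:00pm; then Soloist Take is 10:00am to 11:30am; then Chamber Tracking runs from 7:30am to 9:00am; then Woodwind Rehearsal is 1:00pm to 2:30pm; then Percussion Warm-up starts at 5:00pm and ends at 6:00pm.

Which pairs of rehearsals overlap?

Sorted by start: Chamber Tracking, Soloist Take, Woodwind Rehearsal, Tech Tracking, Percussion Warm-up, Brass Tracking.
Soloist Take starts after Chamber Tracking ends; Chamber Tracking is clear from here.
Woodwind Rehearsal starts after Soloist Take ends; Soloist Take is clear from here.
Tech Tracking starts before Woodwind Rehearsal ends → Woodwind Rehearsal and Tech Tracking overlap.
Percussion Warm-up starts after Woodwind Rehearsal ends; Woodwind Rehearsal is clear from here.
Percussion Warm-up starts after Tech Tracking ends; Tech Tracking is clear from here.
Brass Tracking starts before Percussion Warm-up ends → Percussion Warm-up and Brass Tracking overlap.

Brass Tracking & Percussion Warm-up, Tech Tracking & Woodwind Rehearsal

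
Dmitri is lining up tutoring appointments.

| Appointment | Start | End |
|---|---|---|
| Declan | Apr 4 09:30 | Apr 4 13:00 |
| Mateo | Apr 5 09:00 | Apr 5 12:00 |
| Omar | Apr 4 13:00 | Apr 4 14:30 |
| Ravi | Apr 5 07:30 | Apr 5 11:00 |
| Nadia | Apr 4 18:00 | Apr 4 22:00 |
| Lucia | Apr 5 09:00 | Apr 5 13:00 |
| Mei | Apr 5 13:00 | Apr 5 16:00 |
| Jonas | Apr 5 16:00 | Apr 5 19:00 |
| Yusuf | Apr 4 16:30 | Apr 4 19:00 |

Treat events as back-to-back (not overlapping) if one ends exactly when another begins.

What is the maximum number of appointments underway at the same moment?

Sweep the timeline, counting +1 at each start and −1 at each end (ends before starts at a tie):
Apr 4 09:30 start Declan → 1
Apr 4 13:00 end Declan → 0
Apr 4 13:00 start Omar → 1
Apr 4 14:30 end Omar → 0
Apr 4 16:30 start Yusuf → 1
Apr 4 18:00 start Nadia → 2
Apr 4 19:00 end Yusuf → 1
Apr 4 22:00 end Nadia → 0
Apr 5 07:30 start Ravi → 1
Apr 5 09:00 start Lucia → 2
Apr 5 09:00 start Mateo → 3
Apr 5 11:00 end Ravi → 2
Apr 5 12:00 end Mateo → 1
Apr 5 13:00 end Lucia → 0
Apr 5 13:00 start Mei → 1
Apr 5 16:00 end Mei → 0
Apr 5 16:00 start Jonas → 1
Apr 5 19:00 end Jonas → 0
Peak is 3, at Apr 5 09:00 (Lucia, Mateo, Ravi).

3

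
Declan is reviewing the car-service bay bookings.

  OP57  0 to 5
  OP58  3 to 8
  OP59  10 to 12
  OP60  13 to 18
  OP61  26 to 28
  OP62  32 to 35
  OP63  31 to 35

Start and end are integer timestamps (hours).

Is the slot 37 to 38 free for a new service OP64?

OP57: ends 5 at or before OP64 starts 37 → clear.
OP58: ends 8 at or before OP64 starts 37 → clear.
OP59: ends 12 at or before OP64 starts 37 → clear.
OP60: ends 18 at or before OP64 starts 37 → clear.
OP61: ends 28 at or before OP64 starts 37 → clear.
OP63: ends 35 at or before OP64 starts 37 → clear.
OP62: ends 35 at or before OP64 starts 37 → clear.

Yes — the slot is free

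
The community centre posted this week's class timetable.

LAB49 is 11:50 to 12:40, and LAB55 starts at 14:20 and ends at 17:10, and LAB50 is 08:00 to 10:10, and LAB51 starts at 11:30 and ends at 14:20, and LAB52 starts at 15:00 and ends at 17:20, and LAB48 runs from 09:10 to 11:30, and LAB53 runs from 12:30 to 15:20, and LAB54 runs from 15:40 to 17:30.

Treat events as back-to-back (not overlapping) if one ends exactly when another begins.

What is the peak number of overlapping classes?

Sweep the timeline, counting +1 at each start and −1 at each end (ends before starts at a tie):
08:00 start LAB50 → 1
09:10 start LAB48 → 2
10:10 end LAB50 → 1
11:30 end LAB48 → 0
11:30 start LAB51 → 1
11:50 start LAB49 → 2
12:30 start LAB53 → 3
12:40 end LAB49 → 2
14:20 end LAB51 → 1
14:20 start LAB55 → 2
15:00 start LAB52 → 3
15:20 end LAB53 → 2
15:40 start LAB54 → 3
17:10 end LAB55 → 2
17:20 end LAB52 → 1
17:30 end LAB54 → 0
Peak is 3, at 12:30 (LAB49, LAB51, LAB53).

3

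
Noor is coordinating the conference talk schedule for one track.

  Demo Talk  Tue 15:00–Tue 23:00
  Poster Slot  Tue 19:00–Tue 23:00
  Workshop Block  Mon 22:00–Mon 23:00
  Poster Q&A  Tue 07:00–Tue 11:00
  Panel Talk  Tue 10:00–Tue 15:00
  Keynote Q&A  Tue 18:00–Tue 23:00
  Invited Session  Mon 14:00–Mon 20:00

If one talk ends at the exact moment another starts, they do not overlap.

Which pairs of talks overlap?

Sorted by start: Invited Session, Workshop Block, Poster Q&A, Panel Talk, Demo Talk, Keynote Q&A, Poster Slot.
Workshop Block starts after Invited Session ends; Invited Session is clear from here.
Poster Q&A starts after Workshop Block ends; Workshop Block is clear from here.
Panel Talk starts before Poster Q&A ends → Poster Q&A and Panel Talk overlap.
Demo Talk starts after Poster Q&A ends; Poster Q&A is clear from here.
Demo Talk starts exactly when Panel Talk ends (back-to-back, no overlap); Panel Talk is clear from here.
Keynote Q&A starts before Demo Talk ends → Demo Talk and Keynote Q&A overlap.
Poster Slot starts before Demo Talk ends → Demo Talk and Poster Slot overlap.
Poster Slot starts before Keynote Q&A ends → Keynote Q&A and Poster Slot overlap.

Demo Talk & Keynote Q&A, Demo Talk & Poster Slot, Keynote Q&A & Poster Slot, Panel Talk & Poster Q&A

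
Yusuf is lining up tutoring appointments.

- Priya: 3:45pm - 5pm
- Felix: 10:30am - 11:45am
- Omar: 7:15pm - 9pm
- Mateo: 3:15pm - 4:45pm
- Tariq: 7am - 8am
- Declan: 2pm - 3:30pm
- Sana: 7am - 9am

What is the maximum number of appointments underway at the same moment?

Sweep the timeline, counting +1 at each start and −1 at each end (ends before starts at a tie):
7am start Sana → 1
7am start Tariq → 2
8am end Tariq → 1
9am end Sana → 0
10:30am start Felix → 1
11:45am end Felix → 0
2pm start Declan → 1
3:15pm start Mateo → 2
3:30pm end Declan → 1
3:45pm start Priya → 2
4:45pm end Mateo → 1
5pm end Priya → 0
7:15pm start Omar → 1
9pm end Omar → 0
Peak is 2, at 7am (Sana, Tariq).

2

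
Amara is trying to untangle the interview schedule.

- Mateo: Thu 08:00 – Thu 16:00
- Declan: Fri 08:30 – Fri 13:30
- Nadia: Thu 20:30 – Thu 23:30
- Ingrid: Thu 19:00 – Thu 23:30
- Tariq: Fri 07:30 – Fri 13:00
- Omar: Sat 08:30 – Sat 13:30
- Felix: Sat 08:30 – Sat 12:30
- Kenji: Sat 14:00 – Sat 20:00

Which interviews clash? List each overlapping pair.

Declan & Tariq, Felix & Omar, Ingrid & Nadia

Check each pair: they overlap iff neither finishes before the other starts.
Sorted by start: Mateo, Ingrid, Nadia, Tariq, Declan, Omar, Felix, Kenji.
Ingrid starts after Mateo ends — done with Mateo.
Nadia starts before Ingrid ends → Ingrid and Nadia overlap.
Tariq starts after Ingrid ends — done with Ingrid.
Tariq starts after Nadia ends — done with Nadia.
Declan starts before Tariq ends → Tariq and Declan overlap.
Omar starts after Tariq ends — done with Tariq.
Omar starts after Declan ends — done with Declan.
Felix starts before Omar ends → Omar and Felix overlap.
Kenji starts after Omar ends.
Kenji starts after Felix ends.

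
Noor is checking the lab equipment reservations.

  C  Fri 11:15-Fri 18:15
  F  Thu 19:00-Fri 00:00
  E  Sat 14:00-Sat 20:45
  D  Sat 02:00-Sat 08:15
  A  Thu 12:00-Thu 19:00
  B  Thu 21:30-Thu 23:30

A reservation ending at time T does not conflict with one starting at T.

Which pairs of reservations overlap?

Sorted by start: A, F, B, C, D, E.
F starts exactly when A ends (back-to-back, no overlap), so A has no further overlaps.
B starts before F ends → F and B overlap.
C starts after F ends, so F has no further overlaps.
C starts after B ends, so B has no further overlaps.
D starts after C ends, so C has no further overlaps.
E starts after D ends.

B & F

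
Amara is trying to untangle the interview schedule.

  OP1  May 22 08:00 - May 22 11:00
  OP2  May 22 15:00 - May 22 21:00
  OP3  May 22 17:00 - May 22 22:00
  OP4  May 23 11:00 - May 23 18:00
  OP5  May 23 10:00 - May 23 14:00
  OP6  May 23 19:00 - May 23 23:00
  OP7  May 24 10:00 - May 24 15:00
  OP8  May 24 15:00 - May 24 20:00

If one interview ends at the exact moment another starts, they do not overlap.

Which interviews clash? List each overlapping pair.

Sorted by start: OP1, OP2, OP3, OP5, OP4, OP6, OP7, OP8.
OP2 starts after OP1 ends — done with OP1.
OP3 starts before OP2 ends → OP2 and OP3 overlap.
OP5 starts after OP2 ends — done with OP2.
OP5 starts after OP3 ends — done with OP3.
OP4 starts before OP5 ends → OP5 and OP4 overlap.
OP6 starts after OP5 ends — done with OP5.
OP6 starts after OP4 ends — done with OP4.
OP7 starts after OP6 ends — done with OP6.
OP8 starts exactly when OP7 ends (back-to-back, no overlap).

OP2 & OP3, OP4 & OP5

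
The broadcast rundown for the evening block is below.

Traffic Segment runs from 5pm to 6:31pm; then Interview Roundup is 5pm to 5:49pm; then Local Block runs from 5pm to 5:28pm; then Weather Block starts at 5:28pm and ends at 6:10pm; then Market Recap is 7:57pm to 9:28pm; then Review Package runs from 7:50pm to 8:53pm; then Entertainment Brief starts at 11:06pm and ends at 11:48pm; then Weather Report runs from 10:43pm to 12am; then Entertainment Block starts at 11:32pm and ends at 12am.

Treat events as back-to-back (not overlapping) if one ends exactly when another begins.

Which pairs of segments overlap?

Sorted by start: Traffic Segment, Interview Roundup, Local Block, Weather Block, Review Package, Market Recap, Weather Report, Entertainment Brief, Entertainment Block.
Interview Roundup starts before Traffic Segment ends → Traffic Segment and Interview Roundup overlap.
Local Block starts before Traffic Segment ends → Traffic Segment and Local Block overlap.
Weather Block starts before Traffic Segment ends → Traffic Segment and Weather Block overlap.
Review Package starts after Traffic Segment ends — done with Traffic Segment.
Local Block starts before Interview Roundup ends → Interview Roundup and Local Block overlap.
Weather Block starts before Interview Roundup ends → Interview Roundup and Weather Block overlap.
Review Package starts after Interview Roundup ends — done with Interview Roundup.
Weather Block starts exactly when Local Block ends (back-to-back, no overlap) — done with Local Block.
Review Package starts after Weather Block ends — done with Weather Block.
Market Recap starts before Review Package ends → Review Package and Market Recap overlap.
Weather Report starts after Review Package ends — done with Review Package.
Weather Report starts after Market Recap ends — done with Market Recap.
Entertainment Brief starts before Weather Report ends → Weather Report and Entertainment Brief overlap.
Entertainment Block starts before Weather Report ends → Weather Report and Entertainment Block overlap.
Entertainment Block starts before Entertainment Brief ends → Entertainment Brief and Entertainment Block overlap.

Entertainment Block & Entertainment Brief, Entertainment Block & Weather Report, Entertainment Brief & Weather Report, Interview Roundup & Local Block, Interview Roundup & Traffic Segment, Interview Roundup & Weather Block, Local Block & Traffic Segment, Market Recap & Review Package, Traffic Segment & Weather Block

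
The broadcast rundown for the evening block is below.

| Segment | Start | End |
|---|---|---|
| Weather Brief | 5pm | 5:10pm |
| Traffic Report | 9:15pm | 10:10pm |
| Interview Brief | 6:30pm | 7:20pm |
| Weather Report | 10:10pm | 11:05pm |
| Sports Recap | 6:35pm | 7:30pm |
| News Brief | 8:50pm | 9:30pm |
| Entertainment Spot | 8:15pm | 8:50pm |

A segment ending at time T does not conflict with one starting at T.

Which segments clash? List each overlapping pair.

Interview Brief & Sports Recap, News Brief & Traffic Report

Two intervals overlap when each starts before the other ends.
Sorted by start: Weather Brief, Interview Brief, Sports Recap, Entertainment Spot, News Brief, Traffic Report, Weather Report.
Interview Brief starts after Weather Brief ends; Weather Brief is clear from here.
Sports Recap starts before Interview Brief ends → Interview Brief and Sports Recap overlap.
Entertainment Spot starts after Interview Brief ends; Interview Brief is clear from here.
Entertainment Spot starts after Sports Recap ends; Sports Recap is clear from here.
News Brief starts exactly when Entertainment Spot ends (back-to-back, no overlap); Entertainment Spot is clear from here.
Traffic Report starts before News Brief ends → News Brief and Traffic Report overlap.
Weather Report starts after News Brief ends.
Weather Report starts exactly when Traffic Report ends (back-to-back, no overlap).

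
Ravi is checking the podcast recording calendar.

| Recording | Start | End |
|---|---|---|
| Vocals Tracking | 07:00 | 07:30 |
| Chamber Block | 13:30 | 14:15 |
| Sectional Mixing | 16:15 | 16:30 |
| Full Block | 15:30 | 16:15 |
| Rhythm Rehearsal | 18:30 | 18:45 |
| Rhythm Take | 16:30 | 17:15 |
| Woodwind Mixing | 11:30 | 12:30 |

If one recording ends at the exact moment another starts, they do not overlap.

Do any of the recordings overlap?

No

Sorted by start: Vocals Tracking, Woodwind Mixing, Chamber Block, Full Block, Sectional Mixing, Rhythm Take, Rhythm Rehearsal.
Woodwind Mixing starts after Vocals Tracking ends — done with Vocals Tracking.
Chamber Block starts after Woodwind Mixing ends — done with Woodwind Mixing.
Full Block starts after Chamber Block ends — done with Chamber Block.
Sectional Mixing starts exactly when Full Block ends (back-to-back, no overlap) — done with Full Block.
Rhythm Take starts exactly when Sectional Mixing ends (back-to-back, no overlap) — done with Sectional Mixing.
Rhythm Rehearsal starts after Rhythm Take ends.
Every pair is clear; the schedule has no overlaps.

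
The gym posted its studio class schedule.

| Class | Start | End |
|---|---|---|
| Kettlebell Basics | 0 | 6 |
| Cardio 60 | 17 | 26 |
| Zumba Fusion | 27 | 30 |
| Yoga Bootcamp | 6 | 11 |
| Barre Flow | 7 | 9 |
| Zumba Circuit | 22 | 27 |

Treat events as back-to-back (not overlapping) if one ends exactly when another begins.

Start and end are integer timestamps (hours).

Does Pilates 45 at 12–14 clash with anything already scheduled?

No — it doesn't clash with anything

Kettlebell Basics: ends 6 at or before Pilates 45 starts 12 → clear.
Yoga Bootcamp: ends 11 at or before Pilates 45 starts 12 → clear.
Barre Flow: ends 9 at or before Pilates 45 starts 12 → clear.
Cardio 60: starts 17 at or after Pilates 45 ends 14 → clear.
Zumba Circuit: starts 22 at or after Pilates 45 ends 14 → clear.
Zumba Fusion: starts 27 at or after Pilates 45 ends 14 → clear.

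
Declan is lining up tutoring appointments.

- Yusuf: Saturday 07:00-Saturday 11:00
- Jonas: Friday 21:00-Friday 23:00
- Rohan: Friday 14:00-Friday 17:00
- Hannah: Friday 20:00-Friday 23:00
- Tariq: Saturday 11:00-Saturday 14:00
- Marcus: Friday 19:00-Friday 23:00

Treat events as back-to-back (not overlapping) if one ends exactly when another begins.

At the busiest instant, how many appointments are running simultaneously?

3

Sweep the timeline, counting +1 at each start and −1 at each end (ends before starts at a tie):
Friday 14:00 start Rohan → 1
Friday 17:00 end Rohan → 0
Friday 19:00 start Marcus → 1
Friday 20:00 start Hannah → 2
Friday 21:00 start Jonas → 3
Friday 23:00 end Hannah → 2
Friday 23:00 end Jonas → 1
Friday 23:00 end Marcus → 0
Saturday 07:00 start Yusuf → 1
Saturday 11:00 end Yusuf → 0
Saturday 11:00 start Tariq → 1
Saturday 14:00 end Tariq → 0
Peak is 3, at Friday 21:00 (Hannah, Jonas, Marcus).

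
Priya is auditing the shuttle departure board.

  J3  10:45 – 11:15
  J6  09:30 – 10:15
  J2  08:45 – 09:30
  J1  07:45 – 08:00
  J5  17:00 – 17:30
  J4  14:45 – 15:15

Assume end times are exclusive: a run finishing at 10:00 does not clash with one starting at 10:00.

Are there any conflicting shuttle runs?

No

Sorted by start: J1, J2, J6, J3, J4, J5.
J2 starts after J1 ends, so nothing later overlaps J1 either.
J6 starts exactly when J2 ends (back-to-back, no overlap), so nothing later overlaps J2 either.
J3 starts after J6 ends, so nothing later overlaps J6 either.
J4 starts after J3 ends, so nothing later overlaps J3 either.
J5 starts after J4 ends.
Every pair is clear; the schedule has no overlaps.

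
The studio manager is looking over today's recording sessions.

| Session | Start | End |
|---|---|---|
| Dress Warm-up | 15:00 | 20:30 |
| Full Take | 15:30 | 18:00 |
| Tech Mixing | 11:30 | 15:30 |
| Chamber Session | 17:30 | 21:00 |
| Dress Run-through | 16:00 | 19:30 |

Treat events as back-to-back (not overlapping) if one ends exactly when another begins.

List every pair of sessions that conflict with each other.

Chamber Session & Dress Run-through, Chamber Session & Dress Warm-up, Chamber Session & Full Take, Dress Run-through & Dress Warm-up, Dress Run-through & Full Take, Dress Warm-up & Full Take, Dress Warm-up & Tech Mixing

Check each pair: they overlap iff neither finishes before the other starts.
Sorted by start: Tech Mixing, Dress Warm-up, Full Take, Dress Run-through, Chamber Session.
Dress Warm-up starts before Tech Mixing ends → Tech Mixing and Dress Warm-up overlap.
Full Take starts exactly when Tech Mixing ends (back-to-back, no overlap); Tech Mixing is clear from here.
Full Take starts before Dress Warm-up ends → Dress Warm-up and Full Take overlap.
Dress Run-through starts before Dress Warm-up ends → Dress Warm-up and Dress Run-through overlap.
Chamber Session starts before Dress Warm-up ends → Dress Warm-up and Chamber Session overlap.
Dress Run-through starts before Full Take ends → Full Take and Dress Run-through overlap.
Chamber Session starts before Full Take ends → Full Take and Chamber Session overlap.
Chamber Session starts before Dress Run-through ends → Dress Run-through and Chamber Session overlap.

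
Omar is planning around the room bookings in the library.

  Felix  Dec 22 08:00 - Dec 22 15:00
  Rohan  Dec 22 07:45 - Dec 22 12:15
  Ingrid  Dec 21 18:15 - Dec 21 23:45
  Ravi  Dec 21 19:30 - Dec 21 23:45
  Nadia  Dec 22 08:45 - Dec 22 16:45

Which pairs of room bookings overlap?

Felix & Nadia, Felix & Rohan, Ingrid & Ravi, Nadia & Rohan

Check each pair: they overlap iff neither finishes before the other starts.
Sorted by start: Ingrid, Ravi, Rohan, Felix, Nadia.
Ravi starts before Ingrid ends → Ingrid and Ravi overlap.
Rohan starts after Ingrid ends; Ingrid is clear from here.
Rohan starts after Ravi ends; Ravi is clear from here.
Felix starts before Rohan ends → Rohan and Felix overlap.
Nadia starts before Rohan ends → Rohan and Nadia overlap.
Nadia starts before Felix ends → Felix and Nadia overlap.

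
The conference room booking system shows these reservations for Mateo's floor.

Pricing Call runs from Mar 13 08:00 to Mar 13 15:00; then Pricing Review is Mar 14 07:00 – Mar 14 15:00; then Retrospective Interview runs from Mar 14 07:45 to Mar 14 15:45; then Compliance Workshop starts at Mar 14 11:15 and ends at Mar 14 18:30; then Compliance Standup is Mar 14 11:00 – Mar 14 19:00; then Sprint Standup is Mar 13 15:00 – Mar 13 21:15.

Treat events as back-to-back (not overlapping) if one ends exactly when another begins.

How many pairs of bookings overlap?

6

Check each pair: they overlap iff neither finishes before the other starts.
Sorted by start: Pricing Call, Sprint Standup, Pricing Review, Retrospective Interview, Compliance Standup, Compliance Workshop.
Sprint Standup starts exactly when Pricing Call ends (back-to-back, no overlap); Pricing Call is clear from here.
Pricing Review starts after Sprint Standup ends; Sprint Standup is clear from here.
Retrospective Interview starts before Pricing Review ends → Pricing Review and Retrospective Interview overlap.
Compliance Standup starts before Pricing Review ends → Pricing Review and Compliance Standup overlap.
Compliance Workshop starts before Pricing Review ends → Pricing Review and Compliance Workshop overlap.
Compliance Standup starts before Retrospective Interview ends → Retrospective Interview and Compliance Standup overlap.
Compliance Workshop starts before Retrospective Interview ends → Retrospective Interview and Compliance Workshop overlap.
Compliance Workshop starts before Compliance Standup ends → Compliance Standup and Compliance Workshop overlap.
Overlapping pairs: Compliance Standup & Compliance Workshop, Compliance Standup & Pricing Review, Compliance Standup & Retrospective Interview, Compliance Workshop & Pricing Review, Compliance Workshop & Retrospective Interview, Pricing Review & Retrospective Interview — 6 in total.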